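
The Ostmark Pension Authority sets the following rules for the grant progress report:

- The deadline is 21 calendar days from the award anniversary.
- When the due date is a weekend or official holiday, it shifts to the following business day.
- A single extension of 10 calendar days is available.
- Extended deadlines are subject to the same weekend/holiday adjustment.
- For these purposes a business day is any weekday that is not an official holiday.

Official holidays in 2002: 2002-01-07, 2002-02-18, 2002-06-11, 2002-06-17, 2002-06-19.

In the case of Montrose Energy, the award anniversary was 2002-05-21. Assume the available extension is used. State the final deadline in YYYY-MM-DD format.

2002-06-24

21 calendar days after 2002-05-21 is 2002-06-11.
2002-06-11 is a listed holiday, so it moves to the next business day, 2002-06-12 (Wednesday).
With the 10-day extension, 2002-06-12 becomes 2002-06-22.
2002-06-22 falls on a Saturday. Rolling to the next business day gives 2002-06-24, a Monday.
So the filing is due 2002-06-24.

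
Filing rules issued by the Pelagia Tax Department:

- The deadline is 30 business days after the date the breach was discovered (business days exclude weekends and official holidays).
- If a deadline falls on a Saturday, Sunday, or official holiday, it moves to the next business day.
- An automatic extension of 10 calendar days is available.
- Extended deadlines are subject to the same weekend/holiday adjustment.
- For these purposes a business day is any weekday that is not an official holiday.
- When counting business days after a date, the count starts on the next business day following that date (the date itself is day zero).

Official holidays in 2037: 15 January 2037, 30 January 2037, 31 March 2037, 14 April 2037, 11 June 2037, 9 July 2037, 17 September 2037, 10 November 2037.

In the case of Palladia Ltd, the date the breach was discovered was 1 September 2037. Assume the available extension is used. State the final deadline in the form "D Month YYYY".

Counting 30 business days after 1 September 2037 (skipping weekends and listed holidays) reaches 14 October 2037.
14 October 2037 is a Wednesday and not a listed holiday, so it stands.
The 10-calendar-day extension moves the deadline from 14 October 2037 to 24 October 2037.
24 October 2037 falls on a Saturday. Rolling to the next business day gives 26 October 2037, a Monday.
So the filing is due 26 October 2037.

26 October 2037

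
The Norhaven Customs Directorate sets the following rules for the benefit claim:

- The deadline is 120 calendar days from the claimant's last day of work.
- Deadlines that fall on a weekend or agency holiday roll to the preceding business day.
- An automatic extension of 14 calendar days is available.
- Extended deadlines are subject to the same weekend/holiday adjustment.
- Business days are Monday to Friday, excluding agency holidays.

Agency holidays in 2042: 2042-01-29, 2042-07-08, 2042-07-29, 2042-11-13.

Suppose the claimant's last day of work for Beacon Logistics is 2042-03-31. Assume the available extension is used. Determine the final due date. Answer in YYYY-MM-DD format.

2042-08-11

120 calendar days after 2042-03-31 is 2042-07-29.
2042-07-29 falls on a listed holiday. Rolling to the preceding business day gives 2042-07-28, a Monday.
With the 14-day extension, 2042-07-28 becomes 2042-08-11.
2042-08-11 (Monday) is already a business day.
Deadline: 2042-08-11.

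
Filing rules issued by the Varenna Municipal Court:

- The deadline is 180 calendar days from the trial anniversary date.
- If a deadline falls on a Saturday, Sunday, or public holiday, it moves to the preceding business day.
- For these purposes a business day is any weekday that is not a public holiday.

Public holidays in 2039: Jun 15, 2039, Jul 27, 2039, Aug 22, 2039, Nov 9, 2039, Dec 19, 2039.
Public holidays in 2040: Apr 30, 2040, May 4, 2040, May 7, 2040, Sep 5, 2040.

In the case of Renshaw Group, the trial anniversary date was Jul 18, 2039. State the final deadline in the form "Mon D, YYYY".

Adding 180 calendar days to Jul 18, 2039 gives Jan 14, 2040.
Because Jan 14, 2040 is a Saturday, the deadline becomes Jan 13, 2040 (Friday).
Deadline: Jan 13, 2040.

Jan 13, 2040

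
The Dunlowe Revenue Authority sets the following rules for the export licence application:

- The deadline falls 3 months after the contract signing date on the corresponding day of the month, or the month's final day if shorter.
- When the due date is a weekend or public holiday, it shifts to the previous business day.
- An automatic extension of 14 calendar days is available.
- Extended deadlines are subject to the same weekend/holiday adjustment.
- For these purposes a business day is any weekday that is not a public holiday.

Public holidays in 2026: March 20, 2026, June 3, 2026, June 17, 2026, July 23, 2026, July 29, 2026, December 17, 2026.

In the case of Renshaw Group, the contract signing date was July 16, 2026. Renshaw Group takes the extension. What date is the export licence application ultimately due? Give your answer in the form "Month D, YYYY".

October 30, 2026

3 months from July 16, 2026 is October 16, 2026.
October 16, 2026 (Friday) is already a business day.
With the 14-day extension, October 16, 2026 becomes October 30, 2026.
Since October 30, 2026 is a Friday and not a holiday, the date is unchanged.
So the filing is due October 30, 2026.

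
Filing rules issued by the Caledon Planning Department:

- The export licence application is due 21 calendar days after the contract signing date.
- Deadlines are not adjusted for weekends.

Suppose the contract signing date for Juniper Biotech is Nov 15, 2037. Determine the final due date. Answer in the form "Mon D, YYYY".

Dec 6, 2037

Adding 21 calendar days to Nov 15, 2037 gives Dec 6, 2037.
Dec 6, 2037 is a Sunday; no weekend or holiday adjustment applies.
Final deadline: Dec 6, 2037.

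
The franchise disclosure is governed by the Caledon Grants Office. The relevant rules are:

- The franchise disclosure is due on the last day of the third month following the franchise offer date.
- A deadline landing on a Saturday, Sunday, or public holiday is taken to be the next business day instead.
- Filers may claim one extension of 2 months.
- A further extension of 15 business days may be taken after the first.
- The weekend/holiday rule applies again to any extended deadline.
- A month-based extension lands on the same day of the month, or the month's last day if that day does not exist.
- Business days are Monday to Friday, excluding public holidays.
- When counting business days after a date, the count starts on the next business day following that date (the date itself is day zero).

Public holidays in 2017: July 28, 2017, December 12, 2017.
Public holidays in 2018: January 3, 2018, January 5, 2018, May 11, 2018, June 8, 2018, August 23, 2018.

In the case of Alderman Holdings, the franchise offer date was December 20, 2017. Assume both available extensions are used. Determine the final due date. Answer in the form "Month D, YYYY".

June 26, 2018

The third month after December 20, 2017 is March 2018, whose last day is March 31, 2018.
March 31, 2018 is a Saturday; the next business day is April 2, 2018 (Monday).
Applying the 2 months extension: 2 months after April 2, 2018 is June 2, 2018.
June 2, 2018 falls on a Saturday. Rolling to the next business day gives June 4, 2018, a Monday.
Applying the 15-business-day extension: 15 business days after June 4, 2018 is June 26, 2018.
Since June 26, 2018 is a Tuesday and not a holiday, the date is unchanged.
The final due date is June 26, 2018.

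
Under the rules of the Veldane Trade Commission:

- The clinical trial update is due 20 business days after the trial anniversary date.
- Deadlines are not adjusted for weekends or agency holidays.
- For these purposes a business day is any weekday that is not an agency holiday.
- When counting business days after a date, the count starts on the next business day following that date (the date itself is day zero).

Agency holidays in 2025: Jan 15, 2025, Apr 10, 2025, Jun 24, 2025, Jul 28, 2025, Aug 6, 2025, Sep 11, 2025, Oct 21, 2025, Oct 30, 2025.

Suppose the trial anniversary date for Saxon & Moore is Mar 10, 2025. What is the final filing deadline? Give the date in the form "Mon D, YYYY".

Apr 7, 2025

Counting 20 business days after Mar 10, 2025 (skipping weekends and listed holidays) reaches Apr 7, 2025.
No adjustment is made for weekends or holidays, so Apr 7, 2025 stands.
So the filing is due Apr 7, 2025.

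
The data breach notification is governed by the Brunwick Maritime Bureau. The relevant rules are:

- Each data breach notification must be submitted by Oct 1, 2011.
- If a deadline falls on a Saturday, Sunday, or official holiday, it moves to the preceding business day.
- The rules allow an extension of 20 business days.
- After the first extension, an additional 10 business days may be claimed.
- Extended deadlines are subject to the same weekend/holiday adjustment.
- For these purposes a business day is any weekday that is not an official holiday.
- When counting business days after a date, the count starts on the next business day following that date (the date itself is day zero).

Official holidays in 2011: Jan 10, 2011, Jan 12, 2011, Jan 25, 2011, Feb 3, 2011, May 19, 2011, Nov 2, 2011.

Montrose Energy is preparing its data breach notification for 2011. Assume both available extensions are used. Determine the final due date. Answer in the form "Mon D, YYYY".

Nov 14, 2011

The statutory due date is Oct 1, 2011.
Oct 1, 2011 is a Saturday, so it moves to the preceding business day, Sep 30, 2011 (Friday).
Counting 20 further business days from Sep 30, 2011 reaches Oct 28, 2011.
Oct 28, 2011 is a Friday and not a listed holiday, so it stands.
Applying the 10-business-day extension: 10 business days after Oct 28, 2011 is Nov 14, 2011.
Nov 14, 2011 falls on a Monday, which is a business day, so no adjustment is needed.
Final deadline: Nov 14, 2011.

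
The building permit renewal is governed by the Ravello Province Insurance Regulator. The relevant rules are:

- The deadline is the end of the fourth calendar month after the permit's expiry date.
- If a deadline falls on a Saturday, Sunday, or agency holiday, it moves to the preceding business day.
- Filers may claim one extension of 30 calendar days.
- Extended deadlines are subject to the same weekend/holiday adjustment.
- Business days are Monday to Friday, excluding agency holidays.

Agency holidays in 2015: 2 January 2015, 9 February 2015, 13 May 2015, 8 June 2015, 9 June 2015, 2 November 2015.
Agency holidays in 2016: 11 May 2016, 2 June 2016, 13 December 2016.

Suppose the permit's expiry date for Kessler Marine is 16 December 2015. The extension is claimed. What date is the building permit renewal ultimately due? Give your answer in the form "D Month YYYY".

4 months after 16 December 2015 is April 2016; that month ends on 30 April 2016.
Because 30 April 2016 is a Saturday, the deadline becomes 29 April 2016 (Friday).
With the 30-day extension, 29 April 2016 becomes 29 May 2016.
29 May 2016 is a Sunday; the preceding business day is 27 May 2016 (Friday).
So the filing is due 27 May 2016.

27 May 2016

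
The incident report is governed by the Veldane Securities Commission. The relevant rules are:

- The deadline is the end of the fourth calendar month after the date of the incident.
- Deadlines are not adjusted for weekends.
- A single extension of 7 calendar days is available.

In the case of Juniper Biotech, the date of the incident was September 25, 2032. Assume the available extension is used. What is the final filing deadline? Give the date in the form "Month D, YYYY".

February 7, 2033

4 months after September 25, 2032 is January 2033; that month ends on January 31, 2033.
No adjustment is made for weekends or holidays, so January 31, 2033 stands.
The 7-calendar-day extension moves the deadline from January 31, 2033 to February 7, 2033.
February 7, 2033 falls on a Monday. The rules make no weekend/holiday allowance, so it remains February 7, 2033.
So the filing is due February 7, 2033.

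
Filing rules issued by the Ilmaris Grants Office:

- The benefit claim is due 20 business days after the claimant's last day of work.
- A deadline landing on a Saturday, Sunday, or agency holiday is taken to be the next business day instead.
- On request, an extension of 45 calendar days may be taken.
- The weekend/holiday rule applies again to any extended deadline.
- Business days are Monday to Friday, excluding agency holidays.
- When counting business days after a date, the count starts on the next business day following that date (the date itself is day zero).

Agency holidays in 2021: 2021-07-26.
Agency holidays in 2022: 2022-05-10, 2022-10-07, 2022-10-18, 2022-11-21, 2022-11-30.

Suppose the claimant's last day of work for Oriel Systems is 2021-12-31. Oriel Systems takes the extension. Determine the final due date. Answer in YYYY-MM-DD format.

2022-03-14

20 business days after 2021-12-31, excluding weekends and holidays, is 2022-01-28.
2022-01-28 (Friday) is already a business day.
Add the 45 calendar-day extension to 2022-01-28: 2022-03-14.
2022-03-14 (Monday) is already a business day.
So the filing is due 2022-03-14.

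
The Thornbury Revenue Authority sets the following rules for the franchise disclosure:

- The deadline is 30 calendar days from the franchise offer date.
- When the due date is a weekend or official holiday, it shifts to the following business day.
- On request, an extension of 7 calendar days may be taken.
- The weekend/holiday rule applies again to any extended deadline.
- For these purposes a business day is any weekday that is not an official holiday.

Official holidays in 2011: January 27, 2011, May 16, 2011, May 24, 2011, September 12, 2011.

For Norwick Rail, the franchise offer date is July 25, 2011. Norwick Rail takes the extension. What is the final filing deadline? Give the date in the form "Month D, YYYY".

Trigger date July 25, 2011 + 30 calendar days = August 24, 2011.
August 24, 2011 falls on a Wednesday, which is a business day, so no adjustment is needed.
The 7-calendar-day extension moves the deadline from August 24, 2011 to August 31, 2011.
August 31, 2011 (Wednesday) is already a business day.
Deadline: August 31, 2011.

August 31, 2011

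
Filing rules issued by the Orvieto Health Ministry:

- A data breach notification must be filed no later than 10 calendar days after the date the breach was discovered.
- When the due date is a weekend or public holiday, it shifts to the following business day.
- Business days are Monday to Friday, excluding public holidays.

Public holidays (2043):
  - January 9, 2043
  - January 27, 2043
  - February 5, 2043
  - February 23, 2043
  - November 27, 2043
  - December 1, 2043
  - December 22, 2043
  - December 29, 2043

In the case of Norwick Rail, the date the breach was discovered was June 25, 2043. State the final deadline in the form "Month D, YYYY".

From June 25, 2043, 10 calendar days later is July 5, 2043.
July 5, 2043 is a Sunday, so it moves to the next business day, July 6, 2043 (Monday).
So the filing is due July 6, 2043.

July 6, 2043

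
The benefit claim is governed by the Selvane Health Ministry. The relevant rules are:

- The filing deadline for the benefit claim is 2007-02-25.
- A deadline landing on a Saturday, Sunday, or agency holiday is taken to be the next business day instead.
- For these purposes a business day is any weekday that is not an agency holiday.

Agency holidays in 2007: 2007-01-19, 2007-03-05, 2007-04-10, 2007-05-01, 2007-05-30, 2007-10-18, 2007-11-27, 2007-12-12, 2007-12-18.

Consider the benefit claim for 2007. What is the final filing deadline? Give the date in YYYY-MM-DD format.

2007-02-26

The stated deadline is 2007-02-25.
2007-02-25 falls on a Sunday. Rolling to the next business day gives 2007-02-26, a Monday.
Final deadline: 2007-02-26.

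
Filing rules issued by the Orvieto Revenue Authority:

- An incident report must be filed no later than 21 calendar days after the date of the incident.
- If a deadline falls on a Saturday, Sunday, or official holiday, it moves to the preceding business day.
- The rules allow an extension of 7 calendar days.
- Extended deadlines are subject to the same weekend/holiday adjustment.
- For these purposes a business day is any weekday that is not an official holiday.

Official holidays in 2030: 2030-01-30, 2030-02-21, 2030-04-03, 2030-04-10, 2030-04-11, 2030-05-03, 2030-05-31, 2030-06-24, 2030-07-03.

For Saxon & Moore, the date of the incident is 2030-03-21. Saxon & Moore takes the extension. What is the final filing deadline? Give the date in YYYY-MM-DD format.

From 2030-03-21, 21 calendar days later is 2030-04-11.
2030-04-11 is a listed holiday; the preceding business day is 2030-04-09 (Tuesday).
With the 7-day extension, 2030-04-09 becomes 2030-04-16.
2030-04-16 (Tuesday) is already a business day.
The final due date is 2030-04-16.

2030-04-16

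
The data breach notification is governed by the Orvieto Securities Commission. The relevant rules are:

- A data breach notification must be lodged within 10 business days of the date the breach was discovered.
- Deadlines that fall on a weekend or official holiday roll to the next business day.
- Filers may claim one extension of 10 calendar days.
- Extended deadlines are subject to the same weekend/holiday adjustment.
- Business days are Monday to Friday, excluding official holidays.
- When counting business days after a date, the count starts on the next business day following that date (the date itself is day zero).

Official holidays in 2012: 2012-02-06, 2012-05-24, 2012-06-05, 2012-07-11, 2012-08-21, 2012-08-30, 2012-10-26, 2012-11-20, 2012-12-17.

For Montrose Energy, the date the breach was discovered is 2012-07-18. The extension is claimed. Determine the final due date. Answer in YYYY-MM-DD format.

2012-08-13

Counting 10 business days after 2012-07-18 (skipping weekends and listed holidays) reaches 2012-08-01.
2012-08-01 is a Wednesday and not a listed holiday, so it stands.
Add the 10 calendar-day extension to 2012-08-01: 2012-08-11.
2012-08-11 falls on a Saturday. Rolling to the next business day gives 2012-08-13, a Monday.
Deadline: 2012-08-13.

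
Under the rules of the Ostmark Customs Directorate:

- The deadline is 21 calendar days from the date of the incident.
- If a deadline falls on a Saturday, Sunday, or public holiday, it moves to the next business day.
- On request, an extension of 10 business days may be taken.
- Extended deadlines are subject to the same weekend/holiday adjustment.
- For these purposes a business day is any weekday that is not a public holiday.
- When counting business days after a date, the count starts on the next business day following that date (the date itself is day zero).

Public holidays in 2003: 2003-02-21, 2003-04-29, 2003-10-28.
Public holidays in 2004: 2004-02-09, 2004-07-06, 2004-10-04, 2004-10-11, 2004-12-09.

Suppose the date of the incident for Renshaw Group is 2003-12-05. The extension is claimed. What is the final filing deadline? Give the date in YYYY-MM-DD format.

Adding 21 calendar days to 2003-12-05 gives 2003-12-26.
Since 2003-12-26 is a Friday and not a holiday, the date is unchanged.
The 10-business-day extension runs from 2003-12-26 to 2004-01-09.
2004-01-09 (Friday) is already a business day.
Deadline: 2004-01-09.

2004-01-09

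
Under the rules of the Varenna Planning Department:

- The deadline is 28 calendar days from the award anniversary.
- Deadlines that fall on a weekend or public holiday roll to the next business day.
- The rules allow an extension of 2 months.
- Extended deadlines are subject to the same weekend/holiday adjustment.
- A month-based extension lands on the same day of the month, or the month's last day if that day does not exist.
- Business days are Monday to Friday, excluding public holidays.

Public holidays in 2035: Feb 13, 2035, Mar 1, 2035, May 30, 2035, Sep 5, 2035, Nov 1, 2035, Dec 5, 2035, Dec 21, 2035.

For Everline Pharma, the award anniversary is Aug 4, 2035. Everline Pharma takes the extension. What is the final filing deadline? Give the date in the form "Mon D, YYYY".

From Aug 4, 2035, 28 calendar days later is Sep 1, 2035.
Sep 1, 2035 falls on a Saturday. Rolling to the next business day gives Sep 3, 2035, a Monday.
The 2 months extension carries Sep 3, 2035 to Nov 3, 2035.
Nov 3, 2035 is a Saturday; the next business day is Nov 5, 2035 (Monday).
Final deadline: Nov 5, 2035.

Nov 5, 2035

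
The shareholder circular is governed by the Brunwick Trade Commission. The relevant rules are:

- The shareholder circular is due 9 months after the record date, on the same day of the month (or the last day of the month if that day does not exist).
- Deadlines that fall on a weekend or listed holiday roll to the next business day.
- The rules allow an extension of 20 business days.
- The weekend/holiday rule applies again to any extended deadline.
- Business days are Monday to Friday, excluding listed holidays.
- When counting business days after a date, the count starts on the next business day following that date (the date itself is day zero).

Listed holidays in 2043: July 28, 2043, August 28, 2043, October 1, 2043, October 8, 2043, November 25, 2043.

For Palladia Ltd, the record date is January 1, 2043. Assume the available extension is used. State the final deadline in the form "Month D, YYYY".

Moving 9 months forward from January 1, 2043 on the corresponding day gives October 1, 2043.
October 1, 2043 is a listed holiday, so it moves to the next business day, October 2, 2043 (Friday).
Applying the 20-business-day extension: 20 business days after October 2, 2043 is November 2, 2043.
November 2, 2043 is a Monday and not a listed holiday, so it stands.
Final deadline: November 2, 2043.

November 2, 2043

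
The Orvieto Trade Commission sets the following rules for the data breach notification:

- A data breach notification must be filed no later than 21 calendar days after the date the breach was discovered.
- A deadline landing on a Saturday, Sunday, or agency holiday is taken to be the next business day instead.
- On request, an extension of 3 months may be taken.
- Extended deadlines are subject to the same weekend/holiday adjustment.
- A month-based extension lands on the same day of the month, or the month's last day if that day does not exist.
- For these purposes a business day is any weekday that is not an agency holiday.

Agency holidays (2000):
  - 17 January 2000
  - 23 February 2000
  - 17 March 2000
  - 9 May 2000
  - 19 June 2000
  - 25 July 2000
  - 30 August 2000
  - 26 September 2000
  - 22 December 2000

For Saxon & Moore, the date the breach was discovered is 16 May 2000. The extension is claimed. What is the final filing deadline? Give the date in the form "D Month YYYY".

6 September 2000

Adding 21 calendar days to 16 May 2000 gives 6 June 2000.
6 June 2000 (Tuesday) is already a business day.
Applying the 3 months extension: 3 months after 6 June 2000 is 6 September 2000.
Since 6 September 2000 is a Wednesday and not a holiday, the date is unchanged.
Final deadline: 6 September 2000.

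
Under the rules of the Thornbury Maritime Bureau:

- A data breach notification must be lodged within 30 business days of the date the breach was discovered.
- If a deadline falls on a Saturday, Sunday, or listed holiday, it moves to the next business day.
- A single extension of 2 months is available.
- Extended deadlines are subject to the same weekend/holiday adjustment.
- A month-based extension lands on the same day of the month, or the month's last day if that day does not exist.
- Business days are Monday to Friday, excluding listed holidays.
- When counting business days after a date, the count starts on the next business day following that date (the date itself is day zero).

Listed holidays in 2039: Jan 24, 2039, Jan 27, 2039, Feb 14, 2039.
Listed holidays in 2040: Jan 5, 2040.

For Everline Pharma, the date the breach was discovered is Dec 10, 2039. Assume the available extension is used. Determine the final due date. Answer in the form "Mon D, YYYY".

Mar 23, 2040

Starting the day after Dec 10, 2039 and counting 30 business days lands on Jan 23, 2040.
Since Jan 23, 2040 is a Monday and not a holiday, the date is unchanged.
The 2 months extension carries Jan 23, 2040 to Mar 23, 2040.
Mar 23, 2040 is a Friday and not a listed holiday, so it stands.
So the filing is due Mar 23, 2040.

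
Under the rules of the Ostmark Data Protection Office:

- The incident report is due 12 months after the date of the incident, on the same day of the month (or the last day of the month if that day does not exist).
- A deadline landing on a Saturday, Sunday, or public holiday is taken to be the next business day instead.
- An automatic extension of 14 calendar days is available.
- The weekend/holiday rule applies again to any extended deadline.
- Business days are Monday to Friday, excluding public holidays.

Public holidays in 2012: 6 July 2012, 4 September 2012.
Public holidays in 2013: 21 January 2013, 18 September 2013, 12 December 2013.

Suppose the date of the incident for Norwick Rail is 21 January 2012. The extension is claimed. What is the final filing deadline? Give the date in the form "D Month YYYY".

12 months after 21 January 2012, on the same day of the month, is 21 January 2013.
21 January 2013 is a listed holiday, so it moves to the next business day, 22 January 2013 (Tuesday).
The 14-calendar-day extension moves the deadline from 22 January 2013 to 5 February 2013.
5 February 2013 (Tuesday) is already a business day.
Deadline: 5 February 2013.

5 February 2013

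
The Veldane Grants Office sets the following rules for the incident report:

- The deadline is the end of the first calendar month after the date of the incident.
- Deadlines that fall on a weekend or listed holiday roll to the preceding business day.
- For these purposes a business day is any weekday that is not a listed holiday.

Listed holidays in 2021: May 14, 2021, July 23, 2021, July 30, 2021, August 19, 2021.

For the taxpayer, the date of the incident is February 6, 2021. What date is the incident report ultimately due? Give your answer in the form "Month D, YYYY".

The first month after February 6, 2021 is March 2021, whose last day is March 31, 2021.
Since March 31, 2021 is a Wednesday and not a holiday, the date is unchanged.
The final due date is March 31, 2021.

March 31, 2021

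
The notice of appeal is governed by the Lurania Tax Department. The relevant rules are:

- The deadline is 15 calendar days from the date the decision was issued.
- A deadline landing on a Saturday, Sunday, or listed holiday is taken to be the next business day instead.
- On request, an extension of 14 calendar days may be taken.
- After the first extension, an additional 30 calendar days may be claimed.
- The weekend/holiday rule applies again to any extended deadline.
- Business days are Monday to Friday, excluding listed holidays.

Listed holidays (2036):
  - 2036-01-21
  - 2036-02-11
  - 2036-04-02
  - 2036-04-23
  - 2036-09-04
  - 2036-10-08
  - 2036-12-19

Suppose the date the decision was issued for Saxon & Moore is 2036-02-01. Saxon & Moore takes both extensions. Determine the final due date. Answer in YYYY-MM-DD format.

2036-04-03

15 calendar days after 2036-02-01 is 2036-02-16.
Because 2036-02-16 is a Saturday, the deadline becomes 2036-02-18 (Monday).
Add the 14 calendar-day extension to 2036-02-18: 2036-03-03.
2036-03-03 is a Monday and not a listed holiday, so it stands.
Add the 30 calendar-day extension to 2036-03-03: 2036-04-02.
Because 2036-04-02 is a listed holiday, the deadline becomes 2036-04-03 (Thursday).
So the filing is due 2036-04-03.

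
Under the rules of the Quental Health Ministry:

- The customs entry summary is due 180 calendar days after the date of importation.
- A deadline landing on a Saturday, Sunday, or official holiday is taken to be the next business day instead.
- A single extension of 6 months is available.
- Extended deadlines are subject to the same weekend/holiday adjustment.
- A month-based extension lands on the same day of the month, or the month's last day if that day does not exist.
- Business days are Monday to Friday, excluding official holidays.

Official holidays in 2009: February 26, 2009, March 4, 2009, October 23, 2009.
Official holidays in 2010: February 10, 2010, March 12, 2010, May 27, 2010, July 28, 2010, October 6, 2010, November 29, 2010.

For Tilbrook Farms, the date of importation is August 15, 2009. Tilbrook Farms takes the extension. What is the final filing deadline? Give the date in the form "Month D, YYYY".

August 11, 2010

180 calendar days after August 15, 2009 is February 11, 2010.
Since February 11, 2010 is a Thursday and not a holiday, the date is unchanged.
Applying the 6 months extension: 6 months after February 11, 2010 is August 11, 2010.
August 11, 2010 falls on a Wednesday, which is a business day, so no adjustment is needed.
Final deadline: August 11, 2010.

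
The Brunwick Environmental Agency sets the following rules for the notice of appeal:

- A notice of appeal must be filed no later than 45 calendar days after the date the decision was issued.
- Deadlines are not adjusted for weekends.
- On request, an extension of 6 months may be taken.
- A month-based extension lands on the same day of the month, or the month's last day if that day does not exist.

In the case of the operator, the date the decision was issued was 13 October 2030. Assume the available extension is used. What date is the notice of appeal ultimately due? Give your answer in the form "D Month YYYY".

27 May 2031

Trigger date 13 October 2030 + 45 calendar days = 27 November 2030.
27 November 2030 falls on a Wednesday. The rules make no weekend/holiday allowance, so it remains 27 November 2030.
Add 6 months to 27 November 2030: 27 May 2031.
No adjustment is made for weekends or holidays, so 27 May 2031 stands.
Deadline: 27 May 2031.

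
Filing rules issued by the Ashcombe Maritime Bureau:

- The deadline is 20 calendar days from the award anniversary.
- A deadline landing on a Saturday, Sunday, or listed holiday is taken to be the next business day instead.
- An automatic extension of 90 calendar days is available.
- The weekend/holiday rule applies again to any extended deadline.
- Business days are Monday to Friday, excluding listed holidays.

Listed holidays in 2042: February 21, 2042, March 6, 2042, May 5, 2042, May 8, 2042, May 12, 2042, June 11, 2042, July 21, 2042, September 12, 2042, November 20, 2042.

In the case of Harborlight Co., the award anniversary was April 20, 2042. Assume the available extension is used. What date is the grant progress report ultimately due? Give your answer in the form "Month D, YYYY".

August 11, 2042

From April 20, 2042, 20 calendar days later is May 10, 2042.
May 10, 2042 falls on a Saturday. Rolling to the next business day gives May 13, 2042, a Tuesday.
The 90-calendar-day extension moves the deadline from May 13, 2042 to August 11, 2042.
Since August 11, 2042 is a Monday and not a holiday, the date is unchanged.
So the filing is due August 11, 2042.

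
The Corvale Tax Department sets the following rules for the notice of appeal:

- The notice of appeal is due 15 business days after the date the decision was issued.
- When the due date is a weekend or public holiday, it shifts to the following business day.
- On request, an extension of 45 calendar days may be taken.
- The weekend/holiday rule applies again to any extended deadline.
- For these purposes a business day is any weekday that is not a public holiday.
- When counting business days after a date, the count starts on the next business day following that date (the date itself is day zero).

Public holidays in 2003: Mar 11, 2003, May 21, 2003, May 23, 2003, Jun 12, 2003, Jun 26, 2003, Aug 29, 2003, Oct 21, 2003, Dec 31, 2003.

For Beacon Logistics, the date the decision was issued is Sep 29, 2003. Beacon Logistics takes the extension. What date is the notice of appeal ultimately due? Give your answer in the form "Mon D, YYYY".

Dec 4, 2003

15 business days after Sep 29, 2003, excluding weekends and holidays, is Oct 20, 2003.
Oct 20, 2003 (Monday) is already a business day.
The 45-calendar-day extension moves the deadline from Oct 20, 2003 to Dec 4, 2003.
Since Dec 4, 2003 is a Thursday and not a holiday, the date is unchanged.
Deadline: Dec 4, 2003.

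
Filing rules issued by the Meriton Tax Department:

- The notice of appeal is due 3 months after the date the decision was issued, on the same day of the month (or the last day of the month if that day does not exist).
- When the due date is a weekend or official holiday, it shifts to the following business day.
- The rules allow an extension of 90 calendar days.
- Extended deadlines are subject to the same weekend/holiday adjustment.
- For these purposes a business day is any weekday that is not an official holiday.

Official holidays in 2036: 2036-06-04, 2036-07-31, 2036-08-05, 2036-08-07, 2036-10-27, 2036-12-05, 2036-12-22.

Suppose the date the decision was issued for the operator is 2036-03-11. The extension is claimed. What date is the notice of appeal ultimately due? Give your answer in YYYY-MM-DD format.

3 months after 2036-03-11, on the same day of the month, is 2036-06-11.
Since 2036-06-11 is a Wednesday and not a holiday, the date is unchanged.
Applying the 90-calendar-day extension: 2036-06-11 + 90 days = 2036-09-09.
2036-09-09 (Tuesday) is already a business day.
So the filing is due 2036-09-09.

2036-09-09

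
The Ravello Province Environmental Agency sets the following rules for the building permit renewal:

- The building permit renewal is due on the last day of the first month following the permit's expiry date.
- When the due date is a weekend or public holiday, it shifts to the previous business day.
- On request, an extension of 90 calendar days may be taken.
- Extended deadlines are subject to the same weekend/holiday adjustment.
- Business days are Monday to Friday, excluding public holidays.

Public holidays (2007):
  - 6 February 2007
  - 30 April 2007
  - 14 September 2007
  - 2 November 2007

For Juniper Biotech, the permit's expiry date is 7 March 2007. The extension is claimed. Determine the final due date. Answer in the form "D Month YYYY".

26 July 2007

1 month after 7 March 2007 falls in April 2007; the last day of that month is 30 April 2007.
Because 30 April 2007 is a listed holiday, the deadline becomes 27 April 2007 (Friday).
Applying the 90-calendar-day extension: 27 April 2007 + 90 days = 26 July 2007.
26 July 2007 (Thursday) is already a business day.
Final deadline: 26 July 2007.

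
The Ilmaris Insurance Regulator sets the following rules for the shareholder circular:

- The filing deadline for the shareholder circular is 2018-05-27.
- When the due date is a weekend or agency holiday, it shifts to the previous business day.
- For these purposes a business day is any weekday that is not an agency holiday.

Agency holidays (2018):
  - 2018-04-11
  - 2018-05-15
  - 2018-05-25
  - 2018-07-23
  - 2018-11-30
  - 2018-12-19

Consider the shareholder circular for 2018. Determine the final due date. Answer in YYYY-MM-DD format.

Start from the fixed due date, 2018-05-27.
2018-05-27 is a Sunday; the preceding business day is 2018-05-24 (Thursday).
So the filing is due 2018-05-24.

2018-05-24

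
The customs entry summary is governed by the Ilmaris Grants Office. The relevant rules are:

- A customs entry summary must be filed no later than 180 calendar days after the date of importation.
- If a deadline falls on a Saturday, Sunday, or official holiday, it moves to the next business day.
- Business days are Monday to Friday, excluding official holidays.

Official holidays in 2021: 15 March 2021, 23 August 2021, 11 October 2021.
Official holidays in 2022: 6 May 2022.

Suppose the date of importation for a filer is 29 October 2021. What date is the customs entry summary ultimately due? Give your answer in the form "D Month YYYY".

Trigger date 29 October 2021 + 180 calendar days = 27 April 2022.
27 April 2022 (Wednesday) is already a business day.
So the filing is due 27 April 2022.

27 April 2022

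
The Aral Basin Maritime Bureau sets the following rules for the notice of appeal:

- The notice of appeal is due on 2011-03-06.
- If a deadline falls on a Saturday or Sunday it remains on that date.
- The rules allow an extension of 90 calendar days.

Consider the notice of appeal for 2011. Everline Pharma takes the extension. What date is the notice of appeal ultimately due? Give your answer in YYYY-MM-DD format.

The stated deadline is 2011-03-06.
2011-03-06 falls on a Sunday. The rules make no weekend/holiday allowance, so it remains 2011-03-06.
Applying the 90-calendar-day extension: 2011-03-06 + 90 days = 2011-06-04.
2011-06-04 falls on a Saturday. The rules make no weekend/holiday allowance, so it remains 2011-06-04.
Final deadline: 2011-06-04.

2011-06-04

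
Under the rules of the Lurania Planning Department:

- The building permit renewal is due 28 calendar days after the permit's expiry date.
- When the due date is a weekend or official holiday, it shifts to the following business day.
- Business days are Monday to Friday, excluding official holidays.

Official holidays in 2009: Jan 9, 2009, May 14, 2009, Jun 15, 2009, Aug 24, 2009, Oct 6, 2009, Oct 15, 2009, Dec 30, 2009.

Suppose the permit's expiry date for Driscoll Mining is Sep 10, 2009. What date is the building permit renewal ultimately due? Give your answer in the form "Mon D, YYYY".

Oct 8, 2009

Adding 28 calendar days to Sep 10, 2009 gives Oct 8, 2009.
Oct 8, 2009 falls on a Thursday, which is a business day, so no adjustment is needed.
Deadline: Oct 8, 2009.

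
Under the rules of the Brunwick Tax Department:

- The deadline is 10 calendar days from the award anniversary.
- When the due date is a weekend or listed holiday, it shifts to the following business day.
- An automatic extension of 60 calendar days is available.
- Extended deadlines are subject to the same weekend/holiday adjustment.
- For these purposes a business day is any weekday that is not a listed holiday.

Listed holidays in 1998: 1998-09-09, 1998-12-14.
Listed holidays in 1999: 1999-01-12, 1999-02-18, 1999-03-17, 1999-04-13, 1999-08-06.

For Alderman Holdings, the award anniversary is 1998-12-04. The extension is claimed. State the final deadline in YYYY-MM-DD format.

1999-02-15

Trigger date 1998-12-04 + 10 calendar days = 1998-12-14.
Because 1998-12-14 is a listed holiday, the deadline becomes 1998-12-15 (Tuesday).
Add the 60 calendar-day extension to 1998-12-15: 1999-02-13.
1999-02-13 falls on a Saturday. Rolling to the next business day gives 1999-02-15, a Monday.
The final due date is 1999-02-15.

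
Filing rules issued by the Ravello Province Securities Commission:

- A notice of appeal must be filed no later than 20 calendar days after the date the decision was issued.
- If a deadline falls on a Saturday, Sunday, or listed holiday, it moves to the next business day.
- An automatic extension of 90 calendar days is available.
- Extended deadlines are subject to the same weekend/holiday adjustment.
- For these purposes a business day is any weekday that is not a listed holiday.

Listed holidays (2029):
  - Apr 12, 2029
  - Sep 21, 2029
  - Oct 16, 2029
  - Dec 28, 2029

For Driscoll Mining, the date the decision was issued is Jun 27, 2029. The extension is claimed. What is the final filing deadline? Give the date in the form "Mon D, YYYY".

Adding 20 calendar days to Jun 27, 2029 gives Jul 17, 2029.
Jul 17, 2029 (Tuesday) is already a business day.
Applying the 90-calendar-day extension: Jul 17, 2029 + 90 days = Oct 15, 2029.
Since Oct 15, 2029 is a Monday and not a holiday, the date is unchanged.
The final due date is Oct 15, 2029.

Oct 15, 2029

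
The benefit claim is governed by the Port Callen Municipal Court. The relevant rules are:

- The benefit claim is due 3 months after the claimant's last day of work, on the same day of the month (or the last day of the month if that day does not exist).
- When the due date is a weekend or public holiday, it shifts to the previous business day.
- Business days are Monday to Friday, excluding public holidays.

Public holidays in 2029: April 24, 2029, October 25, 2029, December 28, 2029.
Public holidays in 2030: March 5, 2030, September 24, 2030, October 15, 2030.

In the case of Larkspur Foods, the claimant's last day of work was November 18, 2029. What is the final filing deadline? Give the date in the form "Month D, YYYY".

3 months from November 18, 2029 is February 18, 2030.
February 18, 2030 is a Monday and not a listed holiday, so it stands.
The final due date is February 18, 2030.

February 18, 2030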